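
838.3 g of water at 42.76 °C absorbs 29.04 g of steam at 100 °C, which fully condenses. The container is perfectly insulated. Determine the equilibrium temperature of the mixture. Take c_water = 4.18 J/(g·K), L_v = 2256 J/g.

T_f ≈ 62.7 °C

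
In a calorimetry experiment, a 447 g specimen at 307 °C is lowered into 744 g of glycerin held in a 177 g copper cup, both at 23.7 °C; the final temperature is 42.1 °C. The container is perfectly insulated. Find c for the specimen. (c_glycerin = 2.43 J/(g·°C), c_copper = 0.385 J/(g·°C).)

Energy conservation, ΣQ = 0:
447×c×(42.1 − 307) + 744×2.43×(42.1 − 23.7) + 177×0.385×(42.1 − 23.7) = 0
-118410 c = -34520
c = -34520/-118410 ≈ 0.2915 J/(g·°C)

c ≈ 0.292 J/(g·°C)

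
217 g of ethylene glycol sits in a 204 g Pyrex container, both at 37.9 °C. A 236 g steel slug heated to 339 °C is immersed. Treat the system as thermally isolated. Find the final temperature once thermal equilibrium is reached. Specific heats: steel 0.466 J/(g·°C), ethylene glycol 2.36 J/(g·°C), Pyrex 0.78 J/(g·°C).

Setting the total heat transfer to zero:
236×0.466×(T − 339) + 217×2.36×(T − 37.9) + 204×0.78×(T − 37.9) = 0
109.98(T − 339) + 512.12(T − 37.9) + 159.12(T − 37.9) = 0
781.22 T = 62722
T = 62722/781.22 ≈ 80.29 °C

T_f ≈ 80.3 °C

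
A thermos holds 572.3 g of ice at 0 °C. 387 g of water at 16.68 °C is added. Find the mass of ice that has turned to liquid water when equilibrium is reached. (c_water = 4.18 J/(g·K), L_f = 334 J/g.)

m_melted ≈ 80.8 g

Cooling the water to 0 °C releases 387×4.18×16.68 = 26983 J.
Fully melting the ice requires m_ice L_f = 572.3×334 = 191148 J.
26983 J < 191148 J, so only part of the ice melts and the system sits at 0 °C.
Mass melted = 26983/334 ≈ 80.79 g.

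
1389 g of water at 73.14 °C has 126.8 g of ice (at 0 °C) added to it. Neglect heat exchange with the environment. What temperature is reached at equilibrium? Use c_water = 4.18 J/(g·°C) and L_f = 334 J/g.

T_f ≈ 60.3 °C

Let T be the final temperature. ΣQ_i = 0:
latent heat to melt: 126.8×334 = 42351
  meltwater 0→T: 126.8×4.18×T = 530.02 T
  water: 5806(T − 73.14)
6336 T = 424652 − 42351 = 382301
T ≈ 60.34 °C — above 0 °C, consistent with complete melting.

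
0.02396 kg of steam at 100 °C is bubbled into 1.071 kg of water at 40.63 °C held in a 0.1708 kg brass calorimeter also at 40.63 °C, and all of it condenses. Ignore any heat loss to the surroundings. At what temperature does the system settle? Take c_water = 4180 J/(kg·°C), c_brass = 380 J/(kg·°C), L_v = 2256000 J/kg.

T_f ≈ 53.6 °C

Taking heat into each body as positive, Σ m c ΔT = 0:
condense steam: −0.02396×2256000 = −54054; condensate cools 100→T: 0.02396×4180×(T − 100) = 100.15(T − 100); original water: 4476.8(T − 40.63); brass cup: 0.1708×380×(T − 40.63) = 64.9(T − 40.63)
4641.8 T = 54054 + 10015 + 184529 = 248598
T ≈ 53.56 °C, under the boiling point, so the assumption holds.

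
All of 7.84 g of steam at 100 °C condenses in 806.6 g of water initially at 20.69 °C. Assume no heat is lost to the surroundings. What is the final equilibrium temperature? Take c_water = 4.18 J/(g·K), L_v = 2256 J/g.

Sum of m c ΔT and latent-heat terms is zero:
latent heat released on condensation: 7.84·2256 = 17687
  condensed water 100 °C→T: 32.77(T − 100)
  original water: 3371.6(T − 20.69)
3404.4 T = 17687 + 3277.1 + 69758 = 90722
T ≈ 26.65 °C — below 100 °C, confirming all the steam condensed.

T_f ≈ 26.6 °C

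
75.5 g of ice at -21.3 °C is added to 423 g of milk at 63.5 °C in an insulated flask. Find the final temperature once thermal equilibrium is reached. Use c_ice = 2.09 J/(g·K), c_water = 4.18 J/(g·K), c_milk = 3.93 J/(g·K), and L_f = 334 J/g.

T_f ≈ 38.9 °C

Net heat exchanged in the isolated system is zero:
ice -21.3→0 °C: 75.5·2.09·21.3 = 3361
  melt ice: 75.5·334 = 25217
  warm the meltwater: 315.59 T
  milk: 1662.4(T − 63.5)
1978 T = 105562 − 28578 = 76984
T ≈ 38.92 °C (positive, so assuming full melt was valid).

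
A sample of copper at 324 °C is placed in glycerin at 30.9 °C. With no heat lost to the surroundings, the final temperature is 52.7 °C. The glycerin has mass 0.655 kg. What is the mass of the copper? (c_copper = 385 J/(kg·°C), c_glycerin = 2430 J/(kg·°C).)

Heat lost by the copper = heat gained by the glycerin:
m×385×(324 − 52.7) = 0.655×2430×(52.7 − 30.9)
104450 m = 34698  ⇒  m ≈ 0.3322 kg

m ≈ 0.332 kg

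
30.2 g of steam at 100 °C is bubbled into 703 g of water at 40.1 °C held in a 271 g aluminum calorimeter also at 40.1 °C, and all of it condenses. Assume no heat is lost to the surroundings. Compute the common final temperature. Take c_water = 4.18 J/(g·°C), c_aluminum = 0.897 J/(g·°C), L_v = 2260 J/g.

T_f ≈ 63.0 °C

Sum of m c ΔT and latent-heat terms is zero:
latent heat released on condensation: 30.2×2260 = 68252
  condensed water 100 °C→T: 126.24(T − 100)
  water warms: 703×4.18×(T − 40.1) = 2938.5(T − 40.1)
  cup: 243.09(T − 40.1)
3307.9 T = 68252 + 12624 + 127583 = 208459
T ≈ 63.02 °C — below 100 °C, confirming all the steam condensed.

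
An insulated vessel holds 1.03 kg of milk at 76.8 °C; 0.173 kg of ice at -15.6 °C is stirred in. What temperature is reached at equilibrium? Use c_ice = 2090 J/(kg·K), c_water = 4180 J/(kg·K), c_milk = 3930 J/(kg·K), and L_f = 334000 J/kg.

T_f ≈ 51.9 °C

Energy balance with sensible and latent terms:
warm ice to 0 °C: 0.173×2090×(0 − (-15.6)) = 5640.5
  fusion: m_ice L_f = 0.173×334000 = 57782
  warm the meltwater: 723.14 T
  milk: 4047.9(T − 76.8)
4771 T = 310879 − 63422 = 247456
T ≈ 51.87 °C — above 0 °C, consistent with complete melting.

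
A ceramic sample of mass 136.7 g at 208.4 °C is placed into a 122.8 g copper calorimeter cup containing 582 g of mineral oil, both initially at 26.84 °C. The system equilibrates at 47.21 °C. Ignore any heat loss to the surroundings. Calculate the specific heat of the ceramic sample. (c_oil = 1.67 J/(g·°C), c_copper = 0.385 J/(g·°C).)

c ≈ 0.942 J/(g·°C)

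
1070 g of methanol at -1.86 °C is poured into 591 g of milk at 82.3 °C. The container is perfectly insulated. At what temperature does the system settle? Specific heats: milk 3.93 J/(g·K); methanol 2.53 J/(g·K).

T_f ≈ 37.0 °C

T_f = Σ m_i c_i T_i / Σ m_i c_i:
T_f = (2322.6×82.3 + 2707.1×(-1.86)) / (2322.6 + 2707.1)
    = 186117 / 5029.7 ≈ 37.00 °C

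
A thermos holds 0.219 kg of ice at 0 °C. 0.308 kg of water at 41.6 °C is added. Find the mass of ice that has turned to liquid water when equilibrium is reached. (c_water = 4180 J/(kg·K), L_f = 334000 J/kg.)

Cooling the water to 0 °C releases 0.308×4180×41.6 = 53558 J.
Melting all 0.219 kg of ice would need 0.219×334000 = 73146 J.
That's not enough to melt it all — equilibrium is at 0 °C with ice remaining.
m_melted×334000 = 53558  ⇒  m_melted ≈ 0.1604 kg.

m_melted ≈ 0.16 kg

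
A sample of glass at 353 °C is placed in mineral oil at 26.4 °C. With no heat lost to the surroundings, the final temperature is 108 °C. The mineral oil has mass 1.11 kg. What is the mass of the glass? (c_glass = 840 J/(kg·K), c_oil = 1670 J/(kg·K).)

m ≈ 0.735 kg

Setting the total heat transfer to zero:
m×840×(108 − 353) + 1.11×1670×(108 − 26.4) = 0
-205800 m = -151262
m = -151262/-205800 ≈ 0.735 kg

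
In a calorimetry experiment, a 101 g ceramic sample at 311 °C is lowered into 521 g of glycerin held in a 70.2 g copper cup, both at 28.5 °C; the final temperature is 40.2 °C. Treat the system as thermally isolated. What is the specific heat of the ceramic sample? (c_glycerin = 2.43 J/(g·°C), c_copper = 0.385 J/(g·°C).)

Let T be the final temperature. ΣQ_i = 0:
101·c·(40.2 − 311) + 521·2.43·(40.2 − 28.5) + 70.2·0.385·(40.2 − 28.5) = 0
-27351 c = -15129
c = -15129/-27351 ≈ 0.5531 J/(g·°C)

c ≈ 0.553 J/(g·°C)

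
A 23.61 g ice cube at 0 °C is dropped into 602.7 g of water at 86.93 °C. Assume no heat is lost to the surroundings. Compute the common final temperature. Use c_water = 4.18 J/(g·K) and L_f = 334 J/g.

Let T be the final temperature. ΣQ_i = 0:
fusion: m_ice L_f = 23.61×334 = 7885.7; meltwater 0→T: 23.61×4.18×T = 98.69 T; water cools: 602.7×4.18×(T − 86.93) = 2519.3(T − 86.93)
2618 T = 219002 − 7885.7 = 211116
T ≈ 80.64 °C (positive, so assuming full melt was valid).

T_f ≈ 80.6 °C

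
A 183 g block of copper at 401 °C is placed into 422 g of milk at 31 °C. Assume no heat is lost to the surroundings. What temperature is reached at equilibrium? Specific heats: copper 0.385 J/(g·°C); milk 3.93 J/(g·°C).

Taking heat into each body as positive, Σ m c ΔT = 0:
183·0.385·(T − 401) + 422·3.93·(T − 31) = 0
(70.45 + 1658.5) T = 70.45·401 + 1658.5·31
T = 79665 / 1728.9 = 46.1 °C

T_f ≈ 46.1 °C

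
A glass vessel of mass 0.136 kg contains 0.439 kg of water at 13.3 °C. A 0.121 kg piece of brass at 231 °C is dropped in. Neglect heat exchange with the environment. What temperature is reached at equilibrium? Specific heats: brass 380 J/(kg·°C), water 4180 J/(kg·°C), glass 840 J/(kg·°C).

T_f ≈ 18.3 °C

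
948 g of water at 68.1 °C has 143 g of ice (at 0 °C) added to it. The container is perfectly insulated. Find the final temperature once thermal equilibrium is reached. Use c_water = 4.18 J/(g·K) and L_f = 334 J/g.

Sum of m c ΔT and latent-heat terms is zero:
latent heat to melt: 143×334 = 47762
  warm the meltwater: 597.74 T
  water: 3962.6(T − 68.1)
4560.4 T = 269856 − 47762 = 222094
T ≈ 48.70 °C — above 0 °C, consistent with complete melting.

T_f ≈ 48.7 °C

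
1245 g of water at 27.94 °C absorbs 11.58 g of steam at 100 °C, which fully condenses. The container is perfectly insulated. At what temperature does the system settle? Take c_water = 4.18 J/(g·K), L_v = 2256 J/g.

Heat gained plus heat lost sum to zero:
condense steam: −11.58·2256 = −26124; condensed water 100 °C→T: 48.4(T − 100); water warms: 1245·4.18·(T − 27.94) = 5204.1(T − 27.94)
5252.5 T = 26124 + 4840.4 + 145403 = 176367
T ≈ 33.58 °C — below 100 °C, confirming all the steam condensed.

T_f ≈ 33.6 °C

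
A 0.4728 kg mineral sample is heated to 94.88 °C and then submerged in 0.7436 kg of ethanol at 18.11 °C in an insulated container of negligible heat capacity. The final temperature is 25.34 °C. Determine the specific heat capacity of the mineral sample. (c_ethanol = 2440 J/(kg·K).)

Setting the total heat transfer to zero:
0.4728×c×(25.34 − 94.88) + 0.7436×2440×(25.34 − 18.11) = 0
-32.88 c = -13118
c = -13118/-32.88 ≈ 399 J/(kg·K)

c ≈ 399 J/(kg·K)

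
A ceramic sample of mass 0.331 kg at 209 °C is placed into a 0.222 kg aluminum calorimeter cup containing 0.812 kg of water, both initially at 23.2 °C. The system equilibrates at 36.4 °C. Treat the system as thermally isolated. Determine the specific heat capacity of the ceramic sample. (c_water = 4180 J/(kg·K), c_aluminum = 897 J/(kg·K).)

Energy conservation, ΣQ = 0:
0.331·c·(36.4 − 209) + 0.812·4180·(36.4 − 23.2) + 0.222·897·(36.4 − 23.2) = 0
-57.13 c = -47431
c = -47431/-57.13 ≈ 830.2 J/(kg·K)

c ≈ 830 J/(kg·K)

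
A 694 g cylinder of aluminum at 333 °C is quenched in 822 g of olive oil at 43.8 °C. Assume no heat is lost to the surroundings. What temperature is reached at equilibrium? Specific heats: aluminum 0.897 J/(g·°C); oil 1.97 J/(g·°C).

T_f ≈ 124.1 °C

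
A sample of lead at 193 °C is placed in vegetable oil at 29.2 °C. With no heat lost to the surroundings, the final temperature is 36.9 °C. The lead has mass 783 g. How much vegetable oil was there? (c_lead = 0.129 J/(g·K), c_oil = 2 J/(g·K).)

m ≈ 1020 g

|Q_lead| = |Q_oil|:
783·0.129·(193 − 36.9) = m·2·(36.9 − 29.2)
15.4 m = 15767  ⇒  m ≈ 1024 g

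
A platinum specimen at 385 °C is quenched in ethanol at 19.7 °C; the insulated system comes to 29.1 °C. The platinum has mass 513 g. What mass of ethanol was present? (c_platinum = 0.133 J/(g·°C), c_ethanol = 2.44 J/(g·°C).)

Heat lost by the platinum = heat gained by the ethanol:
513·0.133·(385 − 29.1) = m·2.44·(29.1 − 19.7)
22.94 m = 24283  ⇒  m ≈ 1059 g

m ≈ 1060 g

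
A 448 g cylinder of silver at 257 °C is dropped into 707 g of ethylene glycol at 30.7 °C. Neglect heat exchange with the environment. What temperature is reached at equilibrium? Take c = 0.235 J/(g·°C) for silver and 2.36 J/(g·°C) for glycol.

Energy conservation, ΣQ = 0:
448×0.235×(T − 257) + 707×2.36×(T − 30.7) = 0
105.28(T − 257) + 1668.5(T − 30.7) = 0
(105.28 + 1668.5) T = 105.28×257 + 1668.5×30.7
T ≈ 44.13 °C

T_f ≈ 44.1 °C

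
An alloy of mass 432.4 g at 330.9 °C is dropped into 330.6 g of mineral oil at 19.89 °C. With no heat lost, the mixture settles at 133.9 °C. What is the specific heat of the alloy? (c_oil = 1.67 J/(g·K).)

c ≈ 0.739 J/(g·K)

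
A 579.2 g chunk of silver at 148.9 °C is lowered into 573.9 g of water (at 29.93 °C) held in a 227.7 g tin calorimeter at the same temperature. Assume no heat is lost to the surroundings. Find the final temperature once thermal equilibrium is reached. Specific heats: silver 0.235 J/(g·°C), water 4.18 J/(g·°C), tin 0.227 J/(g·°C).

T_f ≈ 36.2 °C

Let T be the final temperature. ΣQ_i = 0:
579.2·0.235·(T − 148.9) + 573.9·4.18·(T − 29.93) + 227.7·0.227·(T − 29.93) = 0
136.11(T − 148.9) + 2398.9(T − 29.93) + 51.69(T − 29.93) = 0
2586.7 T = 93613
T ≈ 36.19 °C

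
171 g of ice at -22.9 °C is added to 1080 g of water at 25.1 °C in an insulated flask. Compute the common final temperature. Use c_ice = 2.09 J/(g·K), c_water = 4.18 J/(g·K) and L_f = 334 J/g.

T_f ≈ 9.2 °C

Net heat exchanged in the isolated system is zero:
warm ice to 0 °C: 171·2.09·(0 − (-22.9)) = 8184.2
  fusion: m_ice L_f = 171·334 = 57114
  meltwater 0→T: 171·4.18·T = 714.78 T
  water cools: 1080·4.18·(T − 25.1) = 4514.4(T − 25.1)
5229.2 T = 113311 − 65298 = 48013
T ≈ 9.18 °C (positive, so assuming full melt was valid).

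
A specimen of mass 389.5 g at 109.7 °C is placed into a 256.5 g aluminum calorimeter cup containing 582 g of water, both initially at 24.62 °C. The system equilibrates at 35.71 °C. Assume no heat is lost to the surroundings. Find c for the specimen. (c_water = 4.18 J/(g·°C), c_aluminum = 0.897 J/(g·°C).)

Heat gained plus heat lost sum to zero:
389.5·c·(35.71 − 109.7) + 582·4.18·(35.71 − 24.62) + 256.5·0.897·(35.71 − 24.62) = 0
-28819 c = -29531
c = -29531/-28819 ≈ 1.025 J/(g·°C)

c ≈ 1.02 J/(g·°C)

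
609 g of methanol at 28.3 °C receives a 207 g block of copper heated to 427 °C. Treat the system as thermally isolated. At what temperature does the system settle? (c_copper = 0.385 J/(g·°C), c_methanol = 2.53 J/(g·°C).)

Conservation of energy gives ΣQ = 0:
207·0.385·(T − 427) + 609·2.53·(T − 28.3) = 0
79.7(T − 427) + 1540.8(T − 28.3) = 0
(79.7 + 1540.8) T = 79.7·427 + 1540.8·28.3
T ≈ 47.91 °C

T_f ≈ 47.9 °C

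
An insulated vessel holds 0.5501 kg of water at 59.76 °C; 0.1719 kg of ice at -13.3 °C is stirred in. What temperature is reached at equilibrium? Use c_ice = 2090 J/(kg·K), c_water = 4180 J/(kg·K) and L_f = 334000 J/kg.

T_f ≈ 24.9 °C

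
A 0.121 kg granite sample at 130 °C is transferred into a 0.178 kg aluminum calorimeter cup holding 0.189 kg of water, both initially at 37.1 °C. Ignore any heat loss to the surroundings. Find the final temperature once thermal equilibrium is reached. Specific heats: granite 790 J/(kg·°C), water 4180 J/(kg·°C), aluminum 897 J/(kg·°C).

Net heat exchanged in the isolated system is zero:
0.121*790*(T − 130) + 0.189*4180*(T − 37.1) + 0.178*897*(T − 37.1) = 0
95.59(T − 130) + 790.02(T − 37.1) + 159.67(T − 37.1) = 0
1045.3 T = 47660
T = 47660/1045.3 ≈ 45.60 °C

T_f ≈ 45.6 °C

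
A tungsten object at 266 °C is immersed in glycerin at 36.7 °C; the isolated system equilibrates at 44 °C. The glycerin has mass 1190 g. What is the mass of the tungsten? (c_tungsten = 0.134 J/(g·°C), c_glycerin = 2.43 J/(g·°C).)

Energy conservation, ΣQ = 0:
m·0.134·(44 − 266) + 1190·2.43·(44 − 36.7) = 0
-29.75 m = -21109
m = -21109/-29.75 ≈ 709.6 g

m ≈ 710 g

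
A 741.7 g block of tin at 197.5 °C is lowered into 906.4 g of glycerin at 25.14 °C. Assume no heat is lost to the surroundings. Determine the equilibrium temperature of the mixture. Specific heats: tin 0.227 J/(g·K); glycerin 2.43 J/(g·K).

Let T be the final temperature. ΣQ_i = 0:
741.7*0.227*(T − 197.5) + 906.4*2.43*(T − 25.14) = 0
168.37(T − 197.5) + 2202.6(T − 25.14) = 0
2370.9 T = 88624
T = 88624/2370.9 ≈ 37.38 °C

T_f ≈ 37.4 °C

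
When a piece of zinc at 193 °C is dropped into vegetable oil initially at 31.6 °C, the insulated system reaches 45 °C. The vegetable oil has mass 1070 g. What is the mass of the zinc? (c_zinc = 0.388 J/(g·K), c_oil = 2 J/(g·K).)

m ≈ 499 g

Heat lost by the zinc = heat gained by the oil:
m·0.388·(193 − 45) = 1070·2·(45 − 31.6)
57.42 m = 28676  ⇒  m ≈ 499.4 g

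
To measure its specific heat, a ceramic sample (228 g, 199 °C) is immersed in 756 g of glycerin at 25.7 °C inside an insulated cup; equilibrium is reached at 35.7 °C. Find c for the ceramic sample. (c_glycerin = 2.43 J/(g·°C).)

Conservation of energy gives ΣQ = 0:
228×c×(35.7 − 199) + 756×2.43×(35.7 − 25.7) = 0
-37232 c = -18371
c = -18371/-37232 ≈ 0.4934 J/(g·°C)

c ≈ 0.493 J/(g·°C)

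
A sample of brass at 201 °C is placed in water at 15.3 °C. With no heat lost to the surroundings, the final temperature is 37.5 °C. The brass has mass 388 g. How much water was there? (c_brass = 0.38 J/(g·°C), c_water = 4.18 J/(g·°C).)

|Q_brass| = |Q_water|:
388×0.38×(201 − 37.5) = m×4.18×(37.5 − 15.3)
92.8 m = 24106  ⇒  m ≈ 259.8 g

m ≈ 260 g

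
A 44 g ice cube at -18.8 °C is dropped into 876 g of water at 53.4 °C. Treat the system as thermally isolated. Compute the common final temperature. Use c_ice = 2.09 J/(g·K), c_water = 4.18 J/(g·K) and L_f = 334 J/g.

T_f ≈ 46.6 °C

Net heat exchanged in the isolated system is zero:
ice -18.8→0 °C: 44×2.09×18.8 = 1728.8; melt ice: 44×334 = 14696; meltwater 0→T: 44×4.18×T = 183.92 T; water: 3661.7(T − 53.4)
3845.6 T = 195534 − 16425 = 179109
T ≈ 46.58 °C — above 0 °C, consistent with complete melting.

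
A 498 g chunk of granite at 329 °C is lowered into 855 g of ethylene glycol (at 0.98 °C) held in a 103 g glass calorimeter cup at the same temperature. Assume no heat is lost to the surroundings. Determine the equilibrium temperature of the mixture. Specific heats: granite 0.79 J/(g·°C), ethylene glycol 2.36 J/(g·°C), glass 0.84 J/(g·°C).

Energy conservation, ΣQ = 0:
498×0.79×(T − 329) + 855×2.36×(T − 0.98) + 103×0.84×(T − 0.98) = 0
393.42(T − 329) + 2017.8(T − 0.98) + 86.52(T − 0.98) = 0
(393.42 + 2017.8 + 86.52) T = 393.42×329 + 2017.8×0.98 + 86.52×0.98
T = 131497 / 2497.7 = 52.6 °C

T_f ≈ 52.6 °C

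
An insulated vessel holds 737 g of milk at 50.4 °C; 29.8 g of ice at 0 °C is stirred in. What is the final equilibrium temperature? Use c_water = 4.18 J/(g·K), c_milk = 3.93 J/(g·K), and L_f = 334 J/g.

T_f ≈ 45.0 °C

Energy balance with sensible and latent terms:
latent heat to melt: 29.8·334 = 9953.2
  warm the meltwater: 124.56 T
  milk cools: 737·3.93·(T − 50.4) = 2896.4(T − 50.4)
3021 T = 145979 − 9953.2 = 136026
T ≈ 45.03 °C (positive, so assuming full melt was valid).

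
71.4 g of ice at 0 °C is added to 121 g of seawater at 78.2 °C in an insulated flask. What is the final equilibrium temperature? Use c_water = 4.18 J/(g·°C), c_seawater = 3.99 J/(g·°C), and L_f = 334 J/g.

T_f ≈ 17.8 °C

Energy conservation, ΣQ = 0:
fusion: m_ice L_f = 71.4·334 = 23848; warm the meltwater: 298.45 T; seawater: 482.79(T − 78.2)
781.24 T = 37754 − 23848 = 13907
T ≈ 17.80 °C (positive, so assuming full melt was valid).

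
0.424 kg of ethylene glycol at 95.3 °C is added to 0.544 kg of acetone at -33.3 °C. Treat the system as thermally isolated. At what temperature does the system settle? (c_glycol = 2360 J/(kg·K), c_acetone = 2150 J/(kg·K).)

Taking heat into each body as positive, Σ m c ΔT = 0:
0.424·2360·(T − 95.3) + 0.544·2150·(T − (-33.3)) = 0
(1000.6 + 1169.6) T = 1000.6·95.3 + 1169.6·(-33.3)
T = 56413 / 2170.2 = 26 °C

T_f ≈ 26.0 °C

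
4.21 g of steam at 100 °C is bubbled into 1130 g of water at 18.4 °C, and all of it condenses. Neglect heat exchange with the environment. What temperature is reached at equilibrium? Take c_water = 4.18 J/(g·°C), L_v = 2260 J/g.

T_f ≈ 20.7 °C

Heat gained plus heat lost sum to zero:
steam→water at 100 °C releases m L_v = 4.21×2260 = 9514.6; condensed water 100 °C→T: 17.6(T − 100); water warms: 1130×4.18×(T − 18.4) = 4723.4(T − 18.4)
4741 T = 9514.6 + 1759.8 + 86911 = 98185
T ≈ 20.71 °C (< 100 °C, so full condensation is consistent).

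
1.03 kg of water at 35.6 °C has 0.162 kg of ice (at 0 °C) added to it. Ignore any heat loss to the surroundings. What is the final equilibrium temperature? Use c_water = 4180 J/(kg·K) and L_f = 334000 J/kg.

T_f ≈ 19.9 °C

Conservation of energy gives ΣQ = 0:
latent heat to melt: 0.162·334000 = 54108; meltwater 0→T: 0.162·4180·T = 677.16 T; water cools: 1.03·4180·(T − 35.6) = 4305.4(T − 35.6)
4982.6 T = 153272 − 54108 = 99164
T ≈ 19.90 °C — above 0 °C, consistent with complete melting.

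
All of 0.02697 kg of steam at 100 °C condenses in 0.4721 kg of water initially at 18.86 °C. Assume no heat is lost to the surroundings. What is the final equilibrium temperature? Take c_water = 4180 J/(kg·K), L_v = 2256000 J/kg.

T_f ≈ 52.4 °C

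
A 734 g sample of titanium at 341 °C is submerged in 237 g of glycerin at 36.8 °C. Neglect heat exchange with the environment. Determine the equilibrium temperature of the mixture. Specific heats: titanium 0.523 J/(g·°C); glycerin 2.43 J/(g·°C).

T_f ≈ 158.5 °C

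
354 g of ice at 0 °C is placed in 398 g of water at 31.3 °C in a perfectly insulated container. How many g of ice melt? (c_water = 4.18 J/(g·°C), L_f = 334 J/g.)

m_melted ≈ 156 g

Heat available from the water dropping to 0 °C: 398·4.18·31.3 = 52072 J.
To melt every bit of ice: 354·334 = 118236 J.
Since 52072 < 118236 J, not all the ice melts; equilibrium is at 0 °C.
m_melted·334 = 52072  ⇒  m_melted ≈ 155.9 g.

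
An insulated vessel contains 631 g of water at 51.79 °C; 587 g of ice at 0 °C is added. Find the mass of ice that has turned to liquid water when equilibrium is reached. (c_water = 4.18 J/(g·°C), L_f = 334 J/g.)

Heat available from the water dropping to 0 °C: 631·4.18·51.79 = 136600 J.
Fully melting the ice requires m_ice L_f = 587·334 = 196058 J.
Since 136600 < 196058 J, not all the ice melts; equilibrium is at 0 °C.
m_melted·334 = 136600  ⇒  m_melted ≈ 409 g.

m_melted ≈ 409 g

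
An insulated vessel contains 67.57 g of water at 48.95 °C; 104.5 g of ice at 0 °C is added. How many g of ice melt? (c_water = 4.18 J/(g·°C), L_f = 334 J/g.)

Cooling the water to 0 °C releases 67.57·4.18·48.95 = 13826 J.
Melting all 104.5 g of ice would need 104.5·334 = 34903 J.
13826 J < 34903 J, so only part of the ice melts and the system sits at 0 °C.
m_melted·334 = 13826  ⇒  m_melted ≈ 41.39 g.

m_melted ≈ 41.4 g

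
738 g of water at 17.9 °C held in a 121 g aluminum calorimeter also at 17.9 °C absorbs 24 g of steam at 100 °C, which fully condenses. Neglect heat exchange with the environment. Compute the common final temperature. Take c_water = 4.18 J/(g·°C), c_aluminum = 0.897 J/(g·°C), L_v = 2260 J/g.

T_f ≈ 36.9 °C

Net heat exchanged in the isolated system is zero:
latent heat released on condensation: 24·2260 = 54240
  condensed water 100 °C→T: 100.32(T − 100)
  water warms: 738·4.18·(T − 17.9) = 3084.8(T − 17.9)
  cup: 108.54(T − 17.9)
3293.7 T = 54240 + 10032 + 57161 = 121433
T ≈ 36.87 °C — below 100 °C, confirming all the steam condensed.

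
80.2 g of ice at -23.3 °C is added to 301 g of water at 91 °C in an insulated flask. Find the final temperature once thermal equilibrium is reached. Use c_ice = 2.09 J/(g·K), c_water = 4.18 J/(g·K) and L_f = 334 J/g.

Heat gained plus heat lost sum to zero:
ice -23.3→0 °C: 80.2·2.09·23.3 = 3905.5; fusion: m_ice L_f = 80.2·334 = 26787; warm the meltwater: 335.24 T; water cools: 301·4.18·(T − 91) = 1258.2(T − 91)
1593.4 T = 114494 − 30692 = 83802
T ≈ 52.59 °C (positive, so assuming full melt was valid).

T_f ≈ 52.6 °C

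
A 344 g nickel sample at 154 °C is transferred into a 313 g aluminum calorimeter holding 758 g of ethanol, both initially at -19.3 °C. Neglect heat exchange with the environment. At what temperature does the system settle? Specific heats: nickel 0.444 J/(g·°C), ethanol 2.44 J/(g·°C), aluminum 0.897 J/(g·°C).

Heat gained plus heat lost sum to zero:
344×0.444×(T − 154) + 758×2.44×(T − (-19.3)) + 313×0.897×(T − (-19.3)) = 0
152.74(T − 154) + 1849.5(T − (-19.3)) + 280.76(T − (-19.3)) = 0
2283 T = -17593
T = -17593 / 2283 = -7.71 °C

T_f ≈ -7.7 °C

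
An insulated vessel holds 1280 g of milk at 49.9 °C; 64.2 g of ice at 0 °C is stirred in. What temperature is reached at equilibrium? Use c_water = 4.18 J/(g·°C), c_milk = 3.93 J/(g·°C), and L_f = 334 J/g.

T_f ≈ 43.3 °C

Heat gained plus heat lost sum to zero:
melt ice: 64.2·334 = 21443
  meltwater 0→T: 64.2·4.18·T = 268.36 T
  milk: 5030.4(T − 49.9)
5298.8 T = 251017 − 21443 = 229574
T ≈ 43.33 °C. Since T > 0 °C, the all-ice-melts assumption holds.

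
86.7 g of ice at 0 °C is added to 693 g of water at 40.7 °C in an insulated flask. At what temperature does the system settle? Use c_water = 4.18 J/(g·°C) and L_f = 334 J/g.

Let T be the final temperature. ΣQ_i = 0:
fusion: m_ice L_f = 86.7·334 = 28958; meltwater 0→T: 86.7·4.18·T = 362.41 T; water: 2896.7(T − 40.7)
3259.1 T = 117897 − 28958 = 88940
T ≈ 27.29 °C (positive, so assuming full melt was valid).

T_f ≈ 27.3 °C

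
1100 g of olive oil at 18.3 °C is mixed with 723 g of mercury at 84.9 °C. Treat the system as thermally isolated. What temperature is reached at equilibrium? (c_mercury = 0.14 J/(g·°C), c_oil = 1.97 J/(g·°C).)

T_f ≈ 21.3 °C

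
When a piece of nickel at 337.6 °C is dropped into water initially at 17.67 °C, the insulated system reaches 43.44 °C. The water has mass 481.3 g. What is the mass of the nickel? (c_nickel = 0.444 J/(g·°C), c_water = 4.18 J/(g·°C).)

m ≈ 397 g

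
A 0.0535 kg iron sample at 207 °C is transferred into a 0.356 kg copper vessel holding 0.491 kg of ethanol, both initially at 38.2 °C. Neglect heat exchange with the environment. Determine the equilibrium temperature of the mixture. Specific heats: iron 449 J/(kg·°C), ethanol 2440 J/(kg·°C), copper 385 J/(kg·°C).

With ΣQ=0 the equilibrium temperature is the m·c-weighted mean:
T_f = (24.02*207 + 1198*38.2 + 137.06*38.2) / (24.02 + 1198 + 137.06)
    = 55973 / 1359.1 ≈ 41.18 °C

T_f ≈ 41.2 °C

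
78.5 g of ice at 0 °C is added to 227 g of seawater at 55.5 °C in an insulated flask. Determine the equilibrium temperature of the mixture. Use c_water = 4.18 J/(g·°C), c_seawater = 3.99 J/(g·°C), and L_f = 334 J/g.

T_f ≈ 19.5 °C

Let T be the final temperature. ΣQ_i = 0:
fusion: m_ice L_f = 78.5×334 = 26219
  meltwater 0→T: 78.5×4.18×T = 328.13 T
  seawater cools: 227×3.99×(T − 55.5) = 905.73(T − 55.5)
1233.9 T = 50268 − 26219 = 24049
T ≈ 19.49 °C. Since T > 0 °C, the all-ice-melts assumption holds.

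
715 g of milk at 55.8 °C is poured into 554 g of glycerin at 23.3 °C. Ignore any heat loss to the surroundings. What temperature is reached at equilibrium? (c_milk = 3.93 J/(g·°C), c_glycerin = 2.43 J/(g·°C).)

Net heat exchanged in the isolated system is zero:
715×3.93×(T − 55.8) + 554×2.43×(T − 23.3) = 0
4156.2 T = 188162
T = 188162/4156.2 ≈ 45.27 °C

T_f ≈ 45.3 °C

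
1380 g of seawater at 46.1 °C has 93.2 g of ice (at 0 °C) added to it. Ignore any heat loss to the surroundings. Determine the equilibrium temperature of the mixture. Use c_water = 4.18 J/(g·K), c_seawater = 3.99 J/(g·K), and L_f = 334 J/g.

T_f ≈ 37.8 °C

Sum of m c ΔT and latent-heat terms is zero:
latent heat to melt: 93.2·334 = 31129; meltwater 0→T: 93.2·4.18·T = 389.58 T; seawater cools: 1380·3.99·(T − 46.1) = 5506.2(T − 46.1)
5895.8 T = 253836 − 31129 = 222707
T ≈ 37.77 °C (positive, so assuming full melt was valid).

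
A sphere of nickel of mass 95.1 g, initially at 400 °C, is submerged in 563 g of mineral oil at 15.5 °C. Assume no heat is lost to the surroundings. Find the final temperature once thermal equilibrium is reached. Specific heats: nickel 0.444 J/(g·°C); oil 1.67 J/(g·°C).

Energy conservation, ΣQ = 0:
95.1*0.444*(T − 400) + 563*1.67*(T − 15.5) = 0
(42.22 + 940.21) T = 42.22*400 + 940.21*15.5
T = 31463/982.43 ≈ 32.03 °C

T_f ≈ 32.0 °C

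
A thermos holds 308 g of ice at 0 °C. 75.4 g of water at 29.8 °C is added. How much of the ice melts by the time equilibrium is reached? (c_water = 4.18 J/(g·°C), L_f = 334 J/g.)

Heat available from the water dropping to 0 °C: 75.4×4.18×29.8 = 9392.1 J.
Melting all 308 g of ice would need 308×334 = 102872 J.
That's not enough to melt it all — equilibrium is at 0 °C with ice remaining.
m_melt = 9392.1 / L_f = 28.12 g.

m_melted ≈ 28.1 g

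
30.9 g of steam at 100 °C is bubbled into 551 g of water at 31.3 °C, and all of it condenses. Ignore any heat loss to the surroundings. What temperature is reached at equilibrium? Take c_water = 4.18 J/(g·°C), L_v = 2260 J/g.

Energy balance with sensible and latent terms:
latent heat released on condensation: 30.9·2260 = 69834; condensed water 100 °C→T: 129.16(T − 100); water warms: 551·4.18·(T − 31.3) = 2303.2(T − 31.3)
2432.3 T = 69834 + 12916 + 72090 = 154840
T ≈ 63.66 °C (< 100 °C, so full condensation is consistent).

T_f ≈ 63.7 °C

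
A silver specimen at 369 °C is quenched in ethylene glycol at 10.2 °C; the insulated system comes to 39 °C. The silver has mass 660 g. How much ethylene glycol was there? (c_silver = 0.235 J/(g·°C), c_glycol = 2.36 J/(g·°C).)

m ≈ 753 g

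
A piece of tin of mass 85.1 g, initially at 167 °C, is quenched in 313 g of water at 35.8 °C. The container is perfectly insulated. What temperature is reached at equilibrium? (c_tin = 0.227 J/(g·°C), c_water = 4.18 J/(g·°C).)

Energy conservation, ΣQ = 0:
85.1×0.227×(T − 167) + 313×4.18×(T − 35.8) = 0
19.32(T − 167) + 1308.3(T − 35.8) = 0
1327.7 T = 50065
T = 50065/1327.7 ≈ 37.71 °C

T_f ≈ 37.7 °C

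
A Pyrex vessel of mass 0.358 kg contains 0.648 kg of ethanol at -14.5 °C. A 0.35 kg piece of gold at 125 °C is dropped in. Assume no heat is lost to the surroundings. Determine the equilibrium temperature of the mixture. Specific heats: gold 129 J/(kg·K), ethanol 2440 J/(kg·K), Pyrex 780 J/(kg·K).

T_f ≈ -11.2 °C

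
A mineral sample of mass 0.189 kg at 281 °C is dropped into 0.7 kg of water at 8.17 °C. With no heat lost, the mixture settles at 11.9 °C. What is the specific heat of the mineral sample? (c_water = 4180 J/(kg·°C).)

c ≈ 215 J/(kg·°C)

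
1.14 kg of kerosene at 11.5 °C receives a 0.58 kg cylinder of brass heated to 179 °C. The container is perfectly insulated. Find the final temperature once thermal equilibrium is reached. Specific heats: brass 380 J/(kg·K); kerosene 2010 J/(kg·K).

T_f ≈ 26.2 °C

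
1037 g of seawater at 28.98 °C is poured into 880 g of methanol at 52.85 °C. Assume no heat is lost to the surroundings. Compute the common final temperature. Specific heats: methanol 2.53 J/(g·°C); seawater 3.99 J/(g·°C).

T_f ≈ 37.3 °C

Set heat shed by the hot body equal to heat absorbed by the cold body:
880×2.53×(52.85 − T) = 1037×3.99×(T − 28.98)
2226.4(52.85 − T) = 4137.6(T − 28.98)
6364 T = 237574  ⇒  T ≈ 37.33 °C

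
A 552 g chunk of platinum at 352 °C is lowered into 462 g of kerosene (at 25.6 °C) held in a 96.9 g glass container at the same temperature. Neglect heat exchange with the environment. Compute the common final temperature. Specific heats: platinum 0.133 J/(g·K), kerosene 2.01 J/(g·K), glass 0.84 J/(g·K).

T_f ≈ 47.7 °C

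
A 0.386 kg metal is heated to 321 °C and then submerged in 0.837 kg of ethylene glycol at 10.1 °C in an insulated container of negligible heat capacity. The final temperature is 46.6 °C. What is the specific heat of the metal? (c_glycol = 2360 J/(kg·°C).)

Heat lost by the metal = heat gained by the glycol:
0.386·c·(321 − 46.6) = 0.837·2360·(46.6 − 10.1)
105.92 c = 72099  ⇒  c ≈ 680.7 J/(kg·°C)

c ≈ 681 J/(kg·°C)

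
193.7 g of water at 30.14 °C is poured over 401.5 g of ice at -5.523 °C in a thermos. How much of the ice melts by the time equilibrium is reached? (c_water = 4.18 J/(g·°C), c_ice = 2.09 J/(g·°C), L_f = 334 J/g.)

Water can give up m c ΔT = 193.7·4.18·30.14 = 24403 J before reaching 0 °C.
Of that, 401.5·2.09·5.523 = 4634.5 J goes to bring the ice to 0 °C, leaving 19769 J.
Fully melting the ice requires m_ice L_f = 401.5·334 = 134101 J.
That's not enough to melt it all — equilibrium is at 0 °C with ice remaining.
m_melted·334 = 19769  ⇒  m_melted ≈ 59.19 g.

m_melted ≈ 59.2 g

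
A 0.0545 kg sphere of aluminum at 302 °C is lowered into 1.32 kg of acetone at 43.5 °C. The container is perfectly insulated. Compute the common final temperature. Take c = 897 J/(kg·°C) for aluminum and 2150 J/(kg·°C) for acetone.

T_f ≈ 47.9 °C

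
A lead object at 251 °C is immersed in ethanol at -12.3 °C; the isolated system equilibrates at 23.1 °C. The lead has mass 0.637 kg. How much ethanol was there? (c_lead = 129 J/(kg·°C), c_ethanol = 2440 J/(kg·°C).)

Heat gained plus heat lost sum to zero:
0.637×129×(23.1 − 251) + m×2440×(23.1 − (-12.3)) = 0
86376 m = 18727
m = 18727/86376 ≈ 0.2168 kg

m ≈ 0.217 kg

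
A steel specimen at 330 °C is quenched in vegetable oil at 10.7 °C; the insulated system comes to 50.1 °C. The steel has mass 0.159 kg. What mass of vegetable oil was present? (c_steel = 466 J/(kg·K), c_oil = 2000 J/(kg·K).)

m ≈ 0.263 kg

|Q_steel| = |Q_oil|:
0.159·466·(330 − 50.1) = m·2000·(50.1 − 10.7)
78800 m = 20739  ⇒  m ≈ 0.2632 kg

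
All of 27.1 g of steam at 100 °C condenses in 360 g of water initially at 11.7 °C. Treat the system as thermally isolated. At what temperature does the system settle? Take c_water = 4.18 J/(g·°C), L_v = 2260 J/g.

T_f ≈ 55.7 °C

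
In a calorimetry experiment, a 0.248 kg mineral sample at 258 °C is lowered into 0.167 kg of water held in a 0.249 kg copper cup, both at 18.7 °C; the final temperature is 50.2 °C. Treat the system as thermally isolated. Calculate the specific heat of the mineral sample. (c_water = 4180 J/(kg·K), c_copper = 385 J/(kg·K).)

Conservation of energy gives ΣQ = 0:
0.248×c×(50.2 − 258) + 0.167×4180×(50.2 − 18.7) + 0.249×385×(50.2 − 18.7) = 0
-51.53 c = -25009
c = -25009/-51.53 ≈ 485.3 J/(kg·K)

c ≈ 485 J/(kg·K)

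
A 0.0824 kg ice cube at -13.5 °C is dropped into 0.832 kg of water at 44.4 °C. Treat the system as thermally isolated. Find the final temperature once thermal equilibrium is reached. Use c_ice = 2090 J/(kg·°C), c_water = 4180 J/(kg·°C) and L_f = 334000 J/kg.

T_f ≈ 32.6 °C

Net heat exchanged in the isolated system is zero:
warm ice to 0 °C: 0.0824×2090×(0 − (-13.5)) = 2324.9
  melt ice: 0.0824×334000 = 27522
  meltwater 0→T: 0.0824×4180×T = 344.43 T
  water cools: 0.832×4180×(T − 44.4) = 3477.8(T − 44.4)
3822.2 T = 154413 − 29847 = 124566
T ≈ 32.59 °C — above 0 °C, consistent with complete melting.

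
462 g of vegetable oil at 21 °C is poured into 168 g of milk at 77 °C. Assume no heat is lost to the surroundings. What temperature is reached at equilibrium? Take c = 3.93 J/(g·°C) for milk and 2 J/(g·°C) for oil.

T_f ≈ 44.3 °C

Energy conservation, ΣQ = 0:
168·3.93·(T − 77) + 462·2·(T − 21) = 0
660.24(T − 77) + 924(T − 21) = 0
(660.24 + 924) T = 660.24·77 + 924·21
T = 70242/1584.2 ≈ 44.34 °C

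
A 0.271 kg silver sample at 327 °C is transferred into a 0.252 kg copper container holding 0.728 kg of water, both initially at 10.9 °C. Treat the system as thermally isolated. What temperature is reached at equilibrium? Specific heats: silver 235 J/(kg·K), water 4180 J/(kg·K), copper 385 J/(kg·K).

T_f ≈ 17.2 °C

Conservation of energy gives ΣQ = 0:
0.271·235·(T − 327) + 0.728·4180·(T − 10.9) + 0.252·385·(T − 10.9) = 0
63.69(T − 327) + 3043(T − 10.9) + 97.02(T − 10.9) = 0
(63.69 + 3043 + 97.02) T = 63.69·327 + 3043·10.9 + 97.02·10.9
T = 55052 / 3203.7 = 17.2 °C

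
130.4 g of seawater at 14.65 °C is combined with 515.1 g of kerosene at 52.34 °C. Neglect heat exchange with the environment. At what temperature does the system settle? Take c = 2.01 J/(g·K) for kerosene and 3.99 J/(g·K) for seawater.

T_f ≈ 39.7 °C

Taking heat into each body as positive, Σ m c ΔT = 0:
515.1*2.01*(T − 52.34) + 130.4*3.99*(T − 14.65) = 0
1035.4(T − 52.34) + 520.3(T − 14.65) = 0
(1035.4 + 520.3) T = 1035.4*52.34 + 520.3*14.65
T ≈ 39.73 °C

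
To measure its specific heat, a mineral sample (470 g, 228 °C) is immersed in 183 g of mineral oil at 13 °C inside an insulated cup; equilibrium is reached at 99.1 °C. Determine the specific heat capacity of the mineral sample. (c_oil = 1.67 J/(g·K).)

c ≈ 0.434 J/(g·K)

Taking heat into each body as positive, Σ m c ΔT = 0:
470×c×(99.1 − 228) + 183×1.67×(99.1 − 13) = 0
-60583 c = -26313
c = -26313/-60583 ≈ 0.4343 J/(g·K)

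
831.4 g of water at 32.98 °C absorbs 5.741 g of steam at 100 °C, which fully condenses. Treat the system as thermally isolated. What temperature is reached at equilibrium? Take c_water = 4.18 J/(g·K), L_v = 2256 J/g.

T_f ≈ 37.1 °C

Sum of m c ΔT and latent-heat terms is zero:
steam→water at 100 °C releases m L_v = 5.741·2256 = 12952
  condensate cools 100→T: 5.741·4.18·(T − 100) = 24(T − 100)
  original water: 3475.3(T − 32.98)
3499.2 T = 12952 + 2399.7 + 114614 = 129965
T ≈ 37.14 °C (< 100 °C, so full condensation is consistent).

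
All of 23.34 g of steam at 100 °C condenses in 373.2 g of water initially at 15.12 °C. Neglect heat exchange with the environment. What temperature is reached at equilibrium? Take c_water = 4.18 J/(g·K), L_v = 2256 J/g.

T_f ≈ 51.9 °C

Let T be the final temperature. ΣQ_i = 0:
steam→water at 100 °C releases m L_v = 23.34×2256 = 52655; condensed water 100 °C→T: 97.56(T − 100); original water: 1560(T − 15.12)
1657.5 T = 52655 + 9756.1 + 23587 = 85998
T ≈ 51.88 °C, under the boiling point, so the assumption holds.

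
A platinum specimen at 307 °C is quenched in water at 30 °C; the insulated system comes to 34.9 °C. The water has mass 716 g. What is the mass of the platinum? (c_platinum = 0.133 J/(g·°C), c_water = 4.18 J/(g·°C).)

|Q_platinum| = |Q_water|:
m×0.133×(307 − 34.9) = 716×4.18×(34.9 − 30)
36.19 m = 14665  ⇒  m ≈ 405.2 g

m ≈ 405 g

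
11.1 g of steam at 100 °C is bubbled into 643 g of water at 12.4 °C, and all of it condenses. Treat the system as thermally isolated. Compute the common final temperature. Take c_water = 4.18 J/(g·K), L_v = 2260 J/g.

Let T be the final temperature. ΣQ_i = 0:
steam→water at 100 °C releases m L_v = 11.1·2260 = 25086; condensed water 100 °C→T: 46.4(T − 100); original water: 2687.7(T − 12.4)
2734.1 T = 25086 + 4639.8 + 33328 = 63054
T ≈ 23.06 °C, under the boiling point, so the assumption holds.

T_f ≈ 23.1 °C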